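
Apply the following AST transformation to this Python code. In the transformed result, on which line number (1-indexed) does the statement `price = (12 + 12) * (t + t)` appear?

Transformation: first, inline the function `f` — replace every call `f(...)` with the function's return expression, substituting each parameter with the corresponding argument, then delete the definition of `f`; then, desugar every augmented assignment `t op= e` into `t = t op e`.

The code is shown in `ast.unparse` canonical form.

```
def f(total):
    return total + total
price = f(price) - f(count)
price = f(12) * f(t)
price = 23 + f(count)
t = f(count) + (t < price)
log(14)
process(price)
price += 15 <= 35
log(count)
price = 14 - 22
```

2

Transformed code:
price = price + price - (count + count)
price = (12 + 12) * (t + t)
price = 23 + (count + count)
t = count + count + (t < price)
log(14)
process(price)
price = price + (15 <= 35)
log(count)
price = 14 - 22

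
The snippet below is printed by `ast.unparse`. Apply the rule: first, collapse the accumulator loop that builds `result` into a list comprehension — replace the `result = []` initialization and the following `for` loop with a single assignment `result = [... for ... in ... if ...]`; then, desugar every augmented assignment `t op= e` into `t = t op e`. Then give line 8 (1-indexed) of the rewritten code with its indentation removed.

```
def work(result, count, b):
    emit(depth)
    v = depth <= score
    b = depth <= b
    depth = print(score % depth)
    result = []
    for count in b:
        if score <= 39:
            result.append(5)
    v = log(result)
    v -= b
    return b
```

v = v - b

Transformed code:
def work(result, count, b):
    emit(depth)
    v = depth <= score
    b = depth <= b
    depth = print(score % depth)
    result = [5 for count in b if score <= 39]
    v = log(result)
    v = v - b
    return b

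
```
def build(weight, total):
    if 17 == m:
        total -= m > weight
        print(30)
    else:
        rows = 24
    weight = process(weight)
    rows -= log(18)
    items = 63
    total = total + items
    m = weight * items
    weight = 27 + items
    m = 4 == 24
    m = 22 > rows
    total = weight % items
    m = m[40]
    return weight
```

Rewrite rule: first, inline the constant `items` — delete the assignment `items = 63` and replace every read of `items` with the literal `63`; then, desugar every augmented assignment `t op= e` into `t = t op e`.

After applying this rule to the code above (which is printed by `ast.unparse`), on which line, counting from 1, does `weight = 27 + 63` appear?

Transformed code:
def build(weight, total):
    if 17 == m:
        total = total - (m > weight)
        print(30)
    else:
        rows = 24
    weight = process(weight)
    rows = rows - log(18)
    total = total + 63
    m = weight * 63
    weight = 27 + 63
    m = 4 == 24
    m = 22 > rows
    total = weight % 63
    m = m[40]
    return weight

11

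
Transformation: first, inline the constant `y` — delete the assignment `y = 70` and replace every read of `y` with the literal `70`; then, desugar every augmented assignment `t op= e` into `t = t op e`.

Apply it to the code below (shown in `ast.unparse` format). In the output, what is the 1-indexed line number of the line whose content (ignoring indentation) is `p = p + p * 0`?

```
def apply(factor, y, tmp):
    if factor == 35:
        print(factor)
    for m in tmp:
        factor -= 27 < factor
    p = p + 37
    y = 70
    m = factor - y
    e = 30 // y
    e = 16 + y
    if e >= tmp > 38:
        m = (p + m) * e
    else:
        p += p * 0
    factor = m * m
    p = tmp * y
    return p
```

13

Transformed code:
def apply(factor, y, tmp):
    if factor == 35:
        print(factor)
    for m in tmp:
        factor = factor - (27 < factor)
    p = p + 37
    m = factor - 70
    e = 30 // 70
    e = 16 + 70
    if e >= tmp > 38:
        m = (p + m) * e
    else:
        p = p + p * 0
    factor = m * m
    p = tmp * 70
    return p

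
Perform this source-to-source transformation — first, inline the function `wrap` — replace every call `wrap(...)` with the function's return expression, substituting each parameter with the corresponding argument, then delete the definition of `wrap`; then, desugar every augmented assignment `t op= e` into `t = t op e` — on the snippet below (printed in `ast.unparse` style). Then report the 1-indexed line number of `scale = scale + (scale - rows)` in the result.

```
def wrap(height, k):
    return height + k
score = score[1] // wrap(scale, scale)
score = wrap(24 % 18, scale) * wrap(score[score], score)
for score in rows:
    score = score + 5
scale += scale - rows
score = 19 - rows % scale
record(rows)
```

5

Transformed code:
score = score[1] // (scale + scale)
score = (24 % 18 + scale) * (score[score] + score)
for score in rows:
    score = score + 5
scale = scale + (scale - rows)
score = 19 - rows % scale
record(rows)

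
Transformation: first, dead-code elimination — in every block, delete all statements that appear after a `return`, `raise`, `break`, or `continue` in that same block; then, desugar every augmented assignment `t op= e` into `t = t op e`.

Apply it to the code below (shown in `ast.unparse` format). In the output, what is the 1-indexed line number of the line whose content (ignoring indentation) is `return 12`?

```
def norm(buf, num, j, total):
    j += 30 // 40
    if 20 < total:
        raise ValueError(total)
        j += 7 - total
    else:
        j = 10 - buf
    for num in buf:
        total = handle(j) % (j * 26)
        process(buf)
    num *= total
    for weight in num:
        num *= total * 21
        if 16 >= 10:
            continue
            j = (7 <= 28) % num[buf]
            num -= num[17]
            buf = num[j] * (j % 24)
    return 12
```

15

Transformed code:
def norm(buf, num, j, total):
    j = j + 30 // 40
    if 20 < total:
        raise ValueError(total)
    else:
        j = 10 - buf
    for num in buf:
        total = handle(j) % (j * 26)
        process(buf)
    num = num * total
    for weight in num:
        num = num * (total * 21)
        if 16 >= 10:
            continue
    return 12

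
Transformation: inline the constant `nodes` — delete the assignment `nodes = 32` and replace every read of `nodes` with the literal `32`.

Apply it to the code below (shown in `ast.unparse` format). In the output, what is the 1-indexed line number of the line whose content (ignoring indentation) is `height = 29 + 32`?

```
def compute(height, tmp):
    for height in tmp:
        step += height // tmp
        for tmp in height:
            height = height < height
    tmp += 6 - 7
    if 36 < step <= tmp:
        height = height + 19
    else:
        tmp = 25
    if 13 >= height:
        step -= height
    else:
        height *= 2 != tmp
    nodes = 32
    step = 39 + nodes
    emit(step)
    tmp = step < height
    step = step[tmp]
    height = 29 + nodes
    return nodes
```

Transformed code:
def compute(height, tmp):
    for height in tmp:
        step += height // tmp
        for tmp in height:
            height = height < height
    tmp += 6 - 7
    if 36 < step <= tmp:
        height = height + 19
    else:
        tmp = 25
    if 13 >= height:
        step -= height
    else:
        height *= 2 != tmp
    step = 39 + 32
    emit(step)
    tmp = step < height
    step = step[tmp]
    height = 29 + 32
    return 32

19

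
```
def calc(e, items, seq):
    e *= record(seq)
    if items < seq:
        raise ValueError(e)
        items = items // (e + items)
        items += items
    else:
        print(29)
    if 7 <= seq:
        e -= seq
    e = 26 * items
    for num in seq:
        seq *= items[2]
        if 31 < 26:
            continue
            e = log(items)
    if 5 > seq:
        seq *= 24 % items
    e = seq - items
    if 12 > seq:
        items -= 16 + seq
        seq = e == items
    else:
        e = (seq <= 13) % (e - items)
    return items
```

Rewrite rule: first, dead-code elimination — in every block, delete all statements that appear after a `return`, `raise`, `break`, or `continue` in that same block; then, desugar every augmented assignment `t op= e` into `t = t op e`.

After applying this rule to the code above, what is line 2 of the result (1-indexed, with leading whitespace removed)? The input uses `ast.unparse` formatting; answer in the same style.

Transformed code:
def calc(e, items, seq):
    e = e * record(seq)
    if items < seq:
        raise ValueError(e)
    else:
        print(29)
    if 7 <= seq:
        e = e - seq
    e = 26 * items
    for num in seq:
        seq = seq * items[2]
        if 31 < 26:
            continue
    if 5 > seq:
        seq = seq * (24 % items)
    e = seq - items
    if 12 > seq:
        items = items - (16 + seq)
        seq = e == items
    else:
        e = (seq <= 13) % (e - items)
    return items

e = e * record(seq)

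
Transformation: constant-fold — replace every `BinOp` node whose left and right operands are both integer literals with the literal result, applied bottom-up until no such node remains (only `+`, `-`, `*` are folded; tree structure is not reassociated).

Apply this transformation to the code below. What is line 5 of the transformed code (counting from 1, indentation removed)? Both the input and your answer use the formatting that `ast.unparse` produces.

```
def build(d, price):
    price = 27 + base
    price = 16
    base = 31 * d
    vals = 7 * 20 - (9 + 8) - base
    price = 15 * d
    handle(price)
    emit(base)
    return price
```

vals = 123 - base

Transformed code:
def build(d, price):
    price = 27 + base
    price = 16
    base = 31 * d
    vals = 123 - base
    price = 15 * d
    handle(price)
    emit(base)
    return price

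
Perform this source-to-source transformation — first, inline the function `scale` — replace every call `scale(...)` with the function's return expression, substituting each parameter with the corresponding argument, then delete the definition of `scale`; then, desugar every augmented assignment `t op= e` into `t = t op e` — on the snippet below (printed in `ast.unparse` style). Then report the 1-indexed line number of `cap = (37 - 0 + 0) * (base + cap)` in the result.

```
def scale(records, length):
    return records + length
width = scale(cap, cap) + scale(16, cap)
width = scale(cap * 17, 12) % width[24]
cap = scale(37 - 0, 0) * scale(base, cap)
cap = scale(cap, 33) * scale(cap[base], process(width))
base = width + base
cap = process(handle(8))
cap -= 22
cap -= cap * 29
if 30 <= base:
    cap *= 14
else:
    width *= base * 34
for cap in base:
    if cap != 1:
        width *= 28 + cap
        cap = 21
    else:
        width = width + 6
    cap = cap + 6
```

3

Transformed code:
width = cap + cap + (16 + cap)
width = (cap * 17 + 12) % width[24]
cap = (37 - 0 + 0) * (base + cap)
cap = (cap + 33) * (cap[base] + process(width))
base = width + base
cap = process(handle(8))
cap = cap - 22
cap = cap - cap * 29
if 30 <= base:
    cap = cap * 14
else:
    width = width * (base * 34)
for cap in base:
    if cap != 1:
        width = width * (28 + cap)
        cap = 21
    else:
        width = width + 6
    cap = cap + 6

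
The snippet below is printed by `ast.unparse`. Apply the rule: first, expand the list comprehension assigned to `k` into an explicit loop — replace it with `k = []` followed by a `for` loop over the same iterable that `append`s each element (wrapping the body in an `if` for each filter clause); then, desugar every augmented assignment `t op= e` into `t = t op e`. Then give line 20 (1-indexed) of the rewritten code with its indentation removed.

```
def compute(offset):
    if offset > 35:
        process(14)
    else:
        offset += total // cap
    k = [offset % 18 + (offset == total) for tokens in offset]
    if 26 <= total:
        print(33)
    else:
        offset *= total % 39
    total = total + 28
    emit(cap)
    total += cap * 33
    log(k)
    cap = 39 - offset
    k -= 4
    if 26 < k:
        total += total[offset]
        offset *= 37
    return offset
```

total = total + total[offset]

Transformed code:
def compute(offset):
    if offset > 35:
        process(14)
    else:
        offset = offset + total // cap
    k = []
    for tokens in offset:
        k.append(offset % 18 + (offset == total))
    if 26 <= total:
        print(33)
    else:
        offset = offset * (total % 39)
    total = total + 28
    emit(cap)
    total = total + cap * 33
    log(k)
    cap = 39 - offset
    k = k - 4
    if 26 < k:
        total = total + total[offset]
        offset = offset * 37
    return offset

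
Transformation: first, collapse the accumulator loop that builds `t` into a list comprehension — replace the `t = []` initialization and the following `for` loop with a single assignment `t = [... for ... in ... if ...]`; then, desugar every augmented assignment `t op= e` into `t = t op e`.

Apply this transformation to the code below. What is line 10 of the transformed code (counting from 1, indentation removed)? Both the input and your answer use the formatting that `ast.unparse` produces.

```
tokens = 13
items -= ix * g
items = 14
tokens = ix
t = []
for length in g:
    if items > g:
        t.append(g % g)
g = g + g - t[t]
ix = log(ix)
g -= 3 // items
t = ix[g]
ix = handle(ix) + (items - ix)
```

Transformed code:
tokens = 13
items = items - ix * g
items = 14
tokens = ix
t = [g % g for length in g if items > g]
g = g + g - t[t]
ix = log(ix)
g = g - 3 // items
t = ix[g]
ix = handle(ix) + (items - ix)

ix = handle(ix) + (items - ix)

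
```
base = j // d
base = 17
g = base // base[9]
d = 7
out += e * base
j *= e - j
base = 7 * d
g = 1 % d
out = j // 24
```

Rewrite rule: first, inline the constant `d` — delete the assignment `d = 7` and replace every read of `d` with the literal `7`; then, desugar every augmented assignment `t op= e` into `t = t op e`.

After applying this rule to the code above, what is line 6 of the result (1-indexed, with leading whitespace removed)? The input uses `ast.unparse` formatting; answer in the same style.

Transformed code:
base = j // 7
base = 17
g = base // base[9]
out = out + e * base
j = j * (e - j)
base = 7 * 7
g = 1 % 7
out = j // 24

base = 7 * 7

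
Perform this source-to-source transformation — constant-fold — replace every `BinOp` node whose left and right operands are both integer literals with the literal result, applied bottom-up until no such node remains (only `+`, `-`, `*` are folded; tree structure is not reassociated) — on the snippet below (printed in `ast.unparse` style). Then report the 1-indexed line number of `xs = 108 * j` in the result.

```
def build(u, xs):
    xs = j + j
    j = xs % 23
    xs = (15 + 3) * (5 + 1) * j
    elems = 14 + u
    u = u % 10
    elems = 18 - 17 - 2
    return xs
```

4

Transformed code:
def build(u, xs):
    xs = j + j
    j = xs % 23
    xs = 108 * j
    elems = 14 + u
    u = u % 10
    elems = -1
    return xs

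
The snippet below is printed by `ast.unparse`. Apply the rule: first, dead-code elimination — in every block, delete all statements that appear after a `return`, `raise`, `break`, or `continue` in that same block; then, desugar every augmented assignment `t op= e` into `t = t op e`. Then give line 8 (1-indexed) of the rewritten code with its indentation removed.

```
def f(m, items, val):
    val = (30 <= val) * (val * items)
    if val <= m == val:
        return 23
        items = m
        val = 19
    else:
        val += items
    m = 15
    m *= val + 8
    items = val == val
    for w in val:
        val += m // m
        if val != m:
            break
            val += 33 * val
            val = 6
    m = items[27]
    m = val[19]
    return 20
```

m = m * (val + 8)

Transformed code:
def f(m, items, val):
    val = (30 <= val) * (val * items)
    if val <= m == val:
        return 23
    else:
        val = val + items
    m = 15
    m = m * (val + 8)
    items = val == val
    for w in val:
        val = val + m // m
        if val != m:
            break
    m = items[27]
    m = val[19]
    return 20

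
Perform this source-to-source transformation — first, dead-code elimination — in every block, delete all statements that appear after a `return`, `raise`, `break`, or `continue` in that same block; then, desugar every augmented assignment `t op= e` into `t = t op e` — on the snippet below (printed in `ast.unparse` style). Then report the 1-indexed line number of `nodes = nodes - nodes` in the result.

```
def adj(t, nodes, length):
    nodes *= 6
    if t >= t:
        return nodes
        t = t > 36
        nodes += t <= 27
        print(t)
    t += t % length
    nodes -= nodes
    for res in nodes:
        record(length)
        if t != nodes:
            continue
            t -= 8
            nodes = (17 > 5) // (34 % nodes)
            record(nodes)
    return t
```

6

Transformed code:
def adj(t, nodes, length):
    nodes = nodes * 6
    if t >= t:
        return nodes
    t = t + t % length
    nodes = nodes - nodes
    for res in nodes:
        record(length)
        if t != nodes:
            continue
    return t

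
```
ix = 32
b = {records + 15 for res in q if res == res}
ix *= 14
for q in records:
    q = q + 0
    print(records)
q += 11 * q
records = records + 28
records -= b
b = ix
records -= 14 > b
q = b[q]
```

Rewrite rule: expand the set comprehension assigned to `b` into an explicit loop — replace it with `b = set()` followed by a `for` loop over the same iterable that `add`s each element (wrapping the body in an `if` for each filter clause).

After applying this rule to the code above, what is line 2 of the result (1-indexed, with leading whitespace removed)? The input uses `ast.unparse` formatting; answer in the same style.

Transformed code:
ix = 32
b = set()
for res in q:
    if res == res:
        b.add(records + 15)
ix *= 14
for q in records:
    q = q + 0
    print(records)
q += 11 * q
records = records + 28
records -= b
b = ix
records -= 14 > b
q = b[q]

b = set()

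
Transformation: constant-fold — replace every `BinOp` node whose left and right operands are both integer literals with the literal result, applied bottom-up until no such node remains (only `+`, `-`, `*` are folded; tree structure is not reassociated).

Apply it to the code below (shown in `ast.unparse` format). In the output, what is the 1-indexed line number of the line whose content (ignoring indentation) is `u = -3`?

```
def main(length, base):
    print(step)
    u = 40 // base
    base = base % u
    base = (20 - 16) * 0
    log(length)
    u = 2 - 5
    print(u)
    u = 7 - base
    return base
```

7

Transformed code:
def main(length, base):
    print(step)
    u = 40 // base
    base = base % u
    base = 0
    log(length)
    u = -3
    print(u)
    u = 7 - base
    return base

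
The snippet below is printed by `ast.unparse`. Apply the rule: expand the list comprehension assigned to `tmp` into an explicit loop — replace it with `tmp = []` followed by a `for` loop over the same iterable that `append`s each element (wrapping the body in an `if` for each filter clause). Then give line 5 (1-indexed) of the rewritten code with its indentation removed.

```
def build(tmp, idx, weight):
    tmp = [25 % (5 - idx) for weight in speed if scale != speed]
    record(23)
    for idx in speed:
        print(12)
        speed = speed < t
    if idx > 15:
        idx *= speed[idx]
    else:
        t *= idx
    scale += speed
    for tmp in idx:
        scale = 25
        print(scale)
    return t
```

tmp.append(25 % (5 - idx))

Transformed code:
def build(tmp, idx, weight):
    tmp = []
    for weight in speed:
        if scale != speed:
            tmp.append(25 % (5 - idx))
    record(23)
    for idx in speed:
        print(12)
        speed = speed < t
    if idx > 15:
        idx *= speed[idx]
    else:
        t *= idx
    scale += speed
    for tmp in idx:
        scale = 25
        print(scale)
    return t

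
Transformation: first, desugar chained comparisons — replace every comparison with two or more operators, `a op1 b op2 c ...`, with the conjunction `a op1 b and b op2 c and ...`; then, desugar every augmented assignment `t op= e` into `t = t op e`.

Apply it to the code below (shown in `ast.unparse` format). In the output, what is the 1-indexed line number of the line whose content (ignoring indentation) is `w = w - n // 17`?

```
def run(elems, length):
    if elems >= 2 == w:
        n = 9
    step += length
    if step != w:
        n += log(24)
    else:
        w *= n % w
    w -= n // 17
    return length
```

Transformed code:
def run(elems, length):
    if elems >= 2 and 2 == w:
        n = 9
    step = step + length
    if step != w:
        n = n + log(24)
    else:
        w = w * (n % w)
    w = w - n // 17
    return length

9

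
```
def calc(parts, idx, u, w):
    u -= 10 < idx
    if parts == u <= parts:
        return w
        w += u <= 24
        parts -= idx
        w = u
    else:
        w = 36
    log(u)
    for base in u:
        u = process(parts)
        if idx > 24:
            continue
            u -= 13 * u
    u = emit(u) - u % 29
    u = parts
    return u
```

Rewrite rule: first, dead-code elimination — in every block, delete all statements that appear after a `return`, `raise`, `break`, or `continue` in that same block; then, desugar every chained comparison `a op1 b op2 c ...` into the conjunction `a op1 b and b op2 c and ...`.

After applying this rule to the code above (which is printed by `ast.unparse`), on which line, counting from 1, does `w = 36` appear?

Transformed code:
def calc(parts, idx, u, w):
    u -= 10 < idx
    if parts == u and u <= parts:
        return w
    else:
        w = 36
    log(u)
    for base in u:
        u = process(parts)
        if idx > 24:
            continue
    u = emit(u) - u % 29
    u = parts
    return u

6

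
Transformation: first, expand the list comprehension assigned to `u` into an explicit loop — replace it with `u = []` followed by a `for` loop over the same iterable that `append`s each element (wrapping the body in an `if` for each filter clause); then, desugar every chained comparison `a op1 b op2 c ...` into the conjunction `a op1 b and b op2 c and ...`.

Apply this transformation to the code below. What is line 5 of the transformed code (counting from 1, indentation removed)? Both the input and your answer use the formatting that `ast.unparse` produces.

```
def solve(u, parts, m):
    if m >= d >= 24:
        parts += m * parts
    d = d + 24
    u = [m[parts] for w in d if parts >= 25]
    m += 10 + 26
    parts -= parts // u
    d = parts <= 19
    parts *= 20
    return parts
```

u = []

Transformed code:
def solve(u, parts, m):
    if m >= d and d >= 24:
        parts += m * parts
    d = d + 24
    u = []
    for w in d:
        if parts >= 25:
            u.append(m[parts])
    m += 10 + 26
    parts -= parts // u
    d = parts <= 19
    parts *= 20
    return parts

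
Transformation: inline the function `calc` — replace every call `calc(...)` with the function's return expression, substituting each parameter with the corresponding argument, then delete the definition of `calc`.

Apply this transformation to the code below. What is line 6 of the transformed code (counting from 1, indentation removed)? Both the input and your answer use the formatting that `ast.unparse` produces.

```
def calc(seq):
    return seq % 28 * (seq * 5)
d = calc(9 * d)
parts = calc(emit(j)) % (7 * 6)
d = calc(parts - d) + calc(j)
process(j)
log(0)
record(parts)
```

record(parts)

Transformed code:
d = 9 * d % 28 * (9 * d * 5)
parts = emit(j) % 28 * (emit(j) * 5) % (7 * 6)
d = (parts - d) % 28 * ((parts - d) * 5) + j % 28 * (j * 5)
process(j)
log(0)
record(parts)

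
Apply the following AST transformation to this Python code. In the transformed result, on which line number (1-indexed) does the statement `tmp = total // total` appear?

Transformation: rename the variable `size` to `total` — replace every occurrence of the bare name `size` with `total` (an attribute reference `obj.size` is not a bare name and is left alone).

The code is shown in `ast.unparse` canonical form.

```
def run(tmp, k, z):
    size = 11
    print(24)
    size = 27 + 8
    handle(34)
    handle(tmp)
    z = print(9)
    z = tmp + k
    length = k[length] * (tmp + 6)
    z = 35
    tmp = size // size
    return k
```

11

Transformed code:
def run(tmp, k, z):
    total = 11
    print(24)
    total = 27 + 8
    handle(34)
    handle(tmp)
    z = print(9)
    z = tmp + k
    length = k[length] * (tmp + 6)
    z = 35
    tmp = total // total
    return k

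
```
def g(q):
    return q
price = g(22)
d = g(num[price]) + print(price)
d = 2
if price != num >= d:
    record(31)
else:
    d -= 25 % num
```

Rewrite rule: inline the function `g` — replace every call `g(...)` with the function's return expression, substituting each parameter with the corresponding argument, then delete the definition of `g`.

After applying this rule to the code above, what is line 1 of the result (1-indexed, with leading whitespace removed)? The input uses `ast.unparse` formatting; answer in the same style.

Transformed code:
price = 22
d = num[price] + print(price)
d = 2
if price != num >= d:
    record(31)
else:
    d -= 25 % num

price = 22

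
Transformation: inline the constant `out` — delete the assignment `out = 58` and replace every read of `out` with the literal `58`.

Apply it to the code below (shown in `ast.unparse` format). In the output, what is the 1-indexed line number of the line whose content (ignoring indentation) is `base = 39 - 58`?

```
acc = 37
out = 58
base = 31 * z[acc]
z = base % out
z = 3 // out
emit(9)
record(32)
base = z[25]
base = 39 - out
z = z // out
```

8

Transformed code:
acc = 37
base = 31 * z[acc]
z = base % 58
z = 3 // 58
emit(9)
record(32)
base = z[25]
base = 39 - 58
z = z // 58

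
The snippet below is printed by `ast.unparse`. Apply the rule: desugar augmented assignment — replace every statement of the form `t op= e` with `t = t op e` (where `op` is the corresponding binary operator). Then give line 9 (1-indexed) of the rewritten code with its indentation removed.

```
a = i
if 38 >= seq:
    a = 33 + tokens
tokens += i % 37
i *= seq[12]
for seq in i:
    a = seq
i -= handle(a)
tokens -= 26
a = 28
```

Transformed code:
a = i
if 38 >= seq:
    a = 33 + tokens
tokens = tokens + i % 37
i = i * seq[12]
for seq in i:
    a = seq
i = i - handle(a)
tokens = tokens - 26
a = 28

tokens = tokens - 26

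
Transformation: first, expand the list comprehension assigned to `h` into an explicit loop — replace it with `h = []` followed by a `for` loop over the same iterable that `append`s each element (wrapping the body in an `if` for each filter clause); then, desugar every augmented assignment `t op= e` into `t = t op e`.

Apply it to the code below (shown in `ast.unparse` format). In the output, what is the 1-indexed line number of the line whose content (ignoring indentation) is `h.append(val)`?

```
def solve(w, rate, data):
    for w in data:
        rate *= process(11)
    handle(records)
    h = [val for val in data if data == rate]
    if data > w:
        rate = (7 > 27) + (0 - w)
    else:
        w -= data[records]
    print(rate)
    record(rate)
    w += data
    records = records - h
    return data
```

Transformed code:
def solve(w, rate, data):
    for w in data:
        rate = rate * process(11)
    handle(records)
    h = []
    for val in data:
        if data == rate:
            h.append(val)
    if data > w:
        rate = (7 > 27) + (0 - w)
    else:
        w = w - data[records]
    print(rate)
    record(rate)
    w = w + data
    records = records - h
    return data

8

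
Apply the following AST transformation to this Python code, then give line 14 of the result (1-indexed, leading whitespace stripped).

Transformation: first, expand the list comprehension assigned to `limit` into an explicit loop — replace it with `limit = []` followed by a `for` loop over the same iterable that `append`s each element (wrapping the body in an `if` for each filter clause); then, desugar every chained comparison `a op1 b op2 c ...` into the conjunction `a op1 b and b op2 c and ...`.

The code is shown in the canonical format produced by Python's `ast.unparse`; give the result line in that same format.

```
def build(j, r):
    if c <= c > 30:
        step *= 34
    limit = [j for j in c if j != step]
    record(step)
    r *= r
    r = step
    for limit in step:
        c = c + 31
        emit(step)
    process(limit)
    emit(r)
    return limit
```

process(limit)

Transformed code:
def build(j, r):
    if c <= c and c > 30:
        step *= 34
    limit = []
    for j in c:
        if j != step:
            limit.append(j)
    record(step)
    r *= r
    r = step
    for limit in step:
        c = c + 31
        emit(step)
    process(limit)
    emit(r)
    return limit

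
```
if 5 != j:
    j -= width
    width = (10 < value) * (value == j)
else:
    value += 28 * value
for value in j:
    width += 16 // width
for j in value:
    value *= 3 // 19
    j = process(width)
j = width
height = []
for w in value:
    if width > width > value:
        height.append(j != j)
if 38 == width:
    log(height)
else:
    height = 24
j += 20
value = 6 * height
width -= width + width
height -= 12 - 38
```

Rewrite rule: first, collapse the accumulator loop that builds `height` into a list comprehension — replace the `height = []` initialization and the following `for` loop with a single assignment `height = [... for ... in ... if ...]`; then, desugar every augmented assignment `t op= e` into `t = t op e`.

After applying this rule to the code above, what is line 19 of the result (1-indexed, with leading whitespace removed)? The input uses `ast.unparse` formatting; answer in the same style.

Transformed code:
if 5 != j:
    j = j - width
    width = (10 < value) * (value == j)
else:
    value = value + 28 * value
for value in j:
    width = width + 16 // width
for j in value:
    value = value * (3 // 19)
    j = process(width)
j = width
height = [j != j for w in value if width > width > value]
if 38 == width:
    log(height)
else:
    height = 24
j = j + 20
value = 6 * height
width = width - (width + width)
height = height - (12 - 38)

width = width - (width + width)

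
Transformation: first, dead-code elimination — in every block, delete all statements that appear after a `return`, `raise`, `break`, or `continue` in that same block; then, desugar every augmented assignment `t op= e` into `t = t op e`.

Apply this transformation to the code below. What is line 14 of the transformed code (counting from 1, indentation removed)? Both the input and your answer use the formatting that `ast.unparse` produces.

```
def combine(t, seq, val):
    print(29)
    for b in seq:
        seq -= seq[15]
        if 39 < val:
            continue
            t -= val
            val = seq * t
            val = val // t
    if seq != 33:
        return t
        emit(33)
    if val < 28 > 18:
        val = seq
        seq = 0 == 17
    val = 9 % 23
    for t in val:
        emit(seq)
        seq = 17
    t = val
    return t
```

Transformed code:
def combine(t, seq, val):
    print(29)
    for b in seq:
        seq = seq - seq[15]
        if 39 < val:
            continue
    if seq != 33:
        return t
    if val < 28 > 18:
        val = seq
        seq = 0 == 17
    val = 9 % 23
    for t in val:
        emit(seq)
        seq = 17
    t = val
    return t

emit(seq)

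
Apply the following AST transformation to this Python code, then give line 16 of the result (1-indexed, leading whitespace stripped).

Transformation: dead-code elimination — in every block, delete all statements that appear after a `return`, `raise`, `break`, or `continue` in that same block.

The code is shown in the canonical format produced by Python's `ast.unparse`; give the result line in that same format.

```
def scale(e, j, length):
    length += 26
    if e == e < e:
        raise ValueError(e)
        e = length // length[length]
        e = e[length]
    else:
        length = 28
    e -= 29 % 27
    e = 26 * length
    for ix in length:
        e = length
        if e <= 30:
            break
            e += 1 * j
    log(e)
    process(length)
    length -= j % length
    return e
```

return e

Transformed code:
def scale(e, j, length):
    length += 26
    if e == e < e:
        raise ValueError(e)
    else:
        length = 28
    e -= 29 % 27
    e = 26 * length
    for ix in length:
        e = length
        if e <= 30:
            break
    log(e)
    process(length)
    length -= j % length
    return e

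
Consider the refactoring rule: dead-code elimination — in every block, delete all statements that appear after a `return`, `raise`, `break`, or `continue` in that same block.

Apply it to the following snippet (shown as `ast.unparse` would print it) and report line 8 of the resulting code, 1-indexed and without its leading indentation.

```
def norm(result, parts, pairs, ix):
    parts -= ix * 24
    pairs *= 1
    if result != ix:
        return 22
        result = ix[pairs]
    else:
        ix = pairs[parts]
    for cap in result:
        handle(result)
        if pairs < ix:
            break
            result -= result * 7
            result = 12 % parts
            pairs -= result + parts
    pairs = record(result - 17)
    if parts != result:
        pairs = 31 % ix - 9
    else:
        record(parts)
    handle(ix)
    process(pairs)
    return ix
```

for cap in result:

Transformed code:
def norm(result, parts, pairs, ix):
    parts -= ix * 24
    pairs *= 1
    if result != ix:
        return 22
    else:
        ix = pairs[parts]
    for cap in result:
        handle(result)
        if pairs < ix:
            break
    pairs = record(result - 17)
    if parts != result:
        pairs = 31 % ix - 9
    else:
        record(parts)
    handle(ix)
    process(pairs)
    return ix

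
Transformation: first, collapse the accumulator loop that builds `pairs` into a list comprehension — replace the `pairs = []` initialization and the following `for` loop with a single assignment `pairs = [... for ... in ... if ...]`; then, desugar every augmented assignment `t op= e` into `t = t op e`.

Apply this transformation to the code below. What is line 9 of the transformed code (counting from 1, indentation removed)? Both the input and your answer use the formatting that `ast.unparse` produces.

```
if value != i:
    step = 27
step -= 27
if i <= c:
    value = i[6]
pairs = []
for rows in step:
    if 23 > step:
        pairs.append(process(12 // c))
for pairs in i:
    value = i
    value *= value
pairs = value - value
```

value = value * value

Transformed code:
if value != i:
    step = 27
step = step - 27
if i <= c:
    value = i[6]
pairs = [process(12 // c) for rows in step if 23 > step]
for pairs in i:
    value = i
    value = value * value
pairs = value - value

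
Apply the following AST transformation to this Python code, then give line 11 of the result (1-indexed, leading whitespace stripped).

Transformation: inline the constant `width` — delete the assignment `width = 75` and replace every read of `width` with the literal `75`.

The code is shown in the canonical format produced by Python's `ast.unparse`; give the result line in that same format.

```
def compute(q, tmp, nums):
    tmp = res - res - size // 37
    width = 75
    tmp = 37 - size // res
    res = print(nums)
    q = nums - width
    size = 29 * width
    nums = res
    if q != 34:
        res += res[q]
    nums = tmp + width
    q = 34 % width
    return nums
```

Transformed code:
def compute(q, tmp, nums):
    tmp = res - res - size // 37
    tmp = 37 - size // res
    res = print(nums)
    q = nums - 75
    size = 29 * 75
    nums = res
    if q != 34:
        res += res[q]
    nums = tmp + 75
    q = 34 % 75
    return nums

q = 34 % 75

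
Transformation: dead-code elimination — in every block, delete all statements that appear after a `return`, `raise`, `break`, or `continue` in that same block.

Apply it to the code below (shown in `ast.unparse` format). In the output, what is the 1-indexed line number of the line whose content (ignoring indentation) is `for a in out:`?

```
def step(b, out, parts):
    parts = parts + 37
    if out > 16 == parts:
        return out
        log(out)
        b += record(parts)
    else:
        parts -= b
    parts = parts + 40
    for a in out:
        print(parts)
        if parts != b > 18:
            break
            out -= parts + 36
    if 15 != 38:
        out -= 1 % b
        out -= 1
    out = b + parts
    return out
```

8

Transformed code:
def step(b, out, parts):
    parts = parts + 37
    if out > 16 == parts:
        return out
    else:
        parts -= b
    parts = parts + 40
    for a in out:
        print(parts)
        if parts != b > 18:
            break
    if 15 != 38:
        out -= 1 % b
        out -= 1
    out = b + parts
    return out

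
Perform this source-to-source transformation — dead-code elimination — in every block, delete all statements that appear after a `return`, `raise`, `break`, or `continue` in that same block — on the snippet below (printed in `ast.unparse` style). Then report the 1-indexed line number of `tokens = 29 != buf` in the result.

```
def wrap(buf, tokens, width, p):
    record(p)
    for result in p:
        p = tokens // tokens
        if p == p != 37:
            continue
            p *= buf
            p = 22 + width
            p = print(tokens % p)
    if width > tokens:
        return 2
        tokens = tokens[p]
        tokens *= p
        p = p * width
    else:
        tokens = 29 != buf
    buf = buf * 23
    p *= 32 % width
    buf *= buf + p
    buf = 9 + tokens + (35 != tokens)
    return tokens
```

Transformed code:
def wrap(buf, tokens, width, p):
    record(p)
    for result in p:
        p = tokens // tokens
        if p == p != 37:
            continue
    if width > tokens:
        return 2
    else:
        tokens = 29 != buf
    buf = buf * 23
    p *= 32 % width
    buf *= buf + p
    buf = 9 + tokens + (35 != tokens)
    return tokens

10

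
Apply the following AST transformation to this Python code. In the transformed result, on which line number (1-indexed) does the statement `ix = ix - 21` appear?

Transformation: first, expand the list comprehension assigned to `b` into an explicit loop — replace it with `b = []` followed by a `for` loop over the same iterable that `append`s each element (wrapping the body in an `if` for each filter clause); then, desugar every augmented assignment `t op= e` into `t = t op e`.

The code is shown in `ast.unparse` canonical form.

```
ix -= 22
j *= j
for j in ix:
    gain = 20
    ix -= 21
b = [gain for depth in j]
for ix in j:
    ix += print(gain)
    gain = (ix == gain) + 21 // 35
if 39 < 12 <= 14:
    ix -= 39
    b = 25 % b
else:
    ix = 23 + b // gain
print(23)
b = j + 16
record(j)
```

5

Transformed code:
ix = ix - 22
j = j * j
for j in ix:
    gain = 20
    ix = ix - 21
b = []
for depth in j:
    b.append(gain)
for ix in j:
    ix = ix + print(gain)
    gain = (ix == gain) + 21 // 35
if 39 < 12 <= 14:
    ix = ix - 39
    b = 25 % b
else:
    ix = 23 + b // gain
print(23)
b = j + 16
record(j)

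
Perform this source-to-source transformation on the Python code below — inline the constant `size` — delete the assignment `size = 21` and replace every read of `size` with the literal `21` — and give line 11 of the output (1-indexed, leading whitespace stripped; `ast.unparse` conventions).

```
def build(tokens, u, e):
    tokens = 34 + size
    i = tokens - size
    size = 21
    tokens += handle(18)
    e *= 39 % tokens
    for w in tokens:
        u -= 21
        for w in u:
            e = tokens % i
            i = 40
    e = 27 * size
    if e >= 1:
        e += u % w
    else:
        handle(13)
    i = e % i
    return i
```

Transformed code:
def build(tokens, u, e):
    tokens = 34 + 21
    i = tokens - 21
    tokens += handle(18)
    e *= 39 % tokens
    for w in tokens:
        u -= 21
        for w in u:
            e = tokens % i
            i = 40
    e = 27 * 21
    if e >= 1:
        e += u % w
    else:
        handle(13)
    i = e % i
    return i

e = 27 * 21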